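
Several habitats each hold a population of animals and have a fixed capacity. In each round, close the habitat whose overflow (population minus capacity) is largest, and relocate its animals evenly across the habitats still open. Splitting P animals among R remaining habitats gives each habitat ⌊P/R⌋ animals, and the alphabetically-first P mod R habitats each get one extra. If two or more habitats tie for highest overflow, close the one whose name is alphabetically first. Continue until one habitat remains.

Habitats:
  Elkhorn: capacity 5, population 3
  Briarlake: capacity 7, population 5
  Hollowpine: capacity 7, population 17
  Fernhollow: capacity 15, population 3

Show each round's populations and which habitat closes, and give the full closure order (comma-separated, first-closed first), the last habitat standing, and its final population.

Closure order: Hollowpine, Briarlake, Elkhorn
Last habitat: Fernhollow with 28 animals

Round 1: Briarlake=5 Elkhorn=3 Fernhollow=3 Hollowpine=17 → close Hollowpine (overflow 10)
  17÷3 = 5 each, +1 to first 2
Round 2: Briarlake=11 Elkhorn=9 Fernhollow=8 → close Briarlake (overflow 4)
  11÷2 = 5 each, +1 to first 1
Round 3: Elkhorn=15 Fernhollow=13 → close Elkhorn (overflow 10)
  15÷1 = 15 each, +1 to first 0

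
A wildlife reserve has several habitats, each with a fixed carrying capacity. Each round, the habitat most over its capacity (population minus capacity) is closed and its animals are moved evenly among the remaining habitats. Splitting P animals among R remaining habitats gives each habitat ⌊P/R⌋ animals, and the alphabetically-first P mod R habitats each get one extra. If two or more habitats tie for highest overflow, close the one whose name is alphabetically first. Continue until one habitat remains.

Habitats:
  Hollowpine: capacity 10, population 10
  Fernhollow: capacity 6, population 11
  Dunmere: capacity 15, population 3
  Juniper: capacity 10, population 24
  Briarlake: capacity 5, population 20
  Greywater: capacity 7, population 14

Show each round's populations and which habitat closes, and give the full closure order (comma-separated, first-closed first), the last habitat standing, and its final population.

Closure order: Briarlake, Juniper, Greywater, Fernhollow, Hollowpine
Last habitat: Dunmere with 82 animals

Round 1: Briarlake=20 Dunmere=3 Fernhollow=11 Greywater=14 Hollowpine=10 Juniper=24 → close Briarlake (overflow 15)
  20÷5 = 4 each, +1 to first 0
Round 2: Dunmere=7 Fernhollow=15 Greywater=18 Hollowpine=14 Juniper=28 → close Juniper (overflow 18)
  28÷4 = 7 each, +1 to first 0
Round 3: Dunmere=14 Fernhollow=22 Greywater=25 Hollowpine=21 → close Greywater (overflow 18)
  25÷3 = 8 each, +1 to first 1
Round 4: Dunmere=23 Fernhollow=30 Hollowpine=29 → close Fernhollow (overflow 24)
  30÷2 = 15 each, +1 to first 0
Round 5: Dunmere=38 Hollowpine=44 → close Hollowpine (overflow 34)
  44÷1 = 44 each, +1 to first 0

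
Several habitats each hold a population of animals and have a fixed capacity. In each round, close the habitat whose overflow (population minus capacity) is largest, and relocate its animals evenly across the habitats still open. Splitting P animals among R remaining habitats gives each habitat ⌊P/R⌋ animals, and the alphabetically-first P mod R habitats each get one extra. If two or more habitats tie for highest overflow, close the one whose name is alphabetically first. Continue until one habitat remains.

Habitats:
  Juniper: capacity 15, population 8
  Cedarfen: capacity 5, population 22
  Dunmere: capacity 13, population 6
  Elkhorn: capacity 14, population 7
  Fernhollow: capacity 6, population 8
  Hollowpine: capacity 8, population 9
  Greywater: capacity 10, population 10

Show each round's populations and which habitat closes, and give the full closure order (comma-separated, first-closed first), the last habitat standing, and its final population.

Round 1: Cedarfen=22 Dunmere=6 Elkhorn=7 Fernhollow=8 Greywater=10 Hollowpine=9 Juniper=8 → close Cedarfen (overflow 17)
  22÷6 = 3 each, +1 to first 4
Round 2: Dunmere=10 Elkhorn=11 Fernhollow=12 Greywater=14 Hollowpine=12 Juniper=11 → close Fernhollow (overflow 6)
  12÷5 = 2 each, +1 to first 2
Round 3: Dunmere=13 Elkhorn=14 Greywater=16 Hollowpine=14 Juniper=13 → close Greywater (overflow 6)
  16÷4 = 4 each, +1 to first 0
Round 4: Dunmere=17 Elkhorn=18 Hollowpine=18 Juniper=17 → close Hollowpine (overflow 10)
  18÷3 = 6 each, +1 to first 0
Round 5: Dunmere=23 Elkhorn=24 Juniper=23 → close Dunmere (overflow 10)
  23÷2 = 11 each, +1 to first 1
Round 6: Elkhorn=36 Juniper=34 → close Elkhorn (overflow 22)
  36÷1 = 36 each, +1 to first 0

Closure order: Cedarfen, Fernhollow, Greywater, Hollowpine, Dunmere, Elkhorn
Last habitat: Juniper with 70 animals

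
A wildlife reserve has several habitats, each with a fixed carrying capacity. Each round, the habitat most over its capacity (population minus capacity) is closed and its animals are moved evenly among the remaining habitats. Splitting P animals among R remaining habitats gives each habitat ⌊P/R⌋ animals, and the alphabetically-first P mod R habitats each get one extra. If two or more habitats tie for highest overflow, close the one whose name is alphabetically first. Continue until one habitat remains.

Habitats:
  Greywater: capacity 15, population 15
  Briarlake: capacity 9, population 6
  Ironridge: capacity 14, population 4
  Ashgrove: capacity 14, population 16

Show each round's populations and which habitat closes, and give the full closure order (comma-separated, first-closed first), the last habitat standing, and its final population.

Closure order: Ashgrove, Greywater, Briarlake
Last habitat: Ironridge with 41 animals

Round 1: Ashgrove=16 Briarlake=6 Greywater=15 Ironridge=4 → close Ashgrove (overflow 2)
  16÷3 = 5 each, +1 to first 1
Round 2: Briarlake=12 Greywater=20 Ironridge=9 → close Greywater (overflow 5)
  20÷2 = 10 each, +1 to first 0
Round 3: Briarlake=22 Ironridge=19 → close Briarlake (overflow 13)
  22÷1 = 22 each, +1 to first 0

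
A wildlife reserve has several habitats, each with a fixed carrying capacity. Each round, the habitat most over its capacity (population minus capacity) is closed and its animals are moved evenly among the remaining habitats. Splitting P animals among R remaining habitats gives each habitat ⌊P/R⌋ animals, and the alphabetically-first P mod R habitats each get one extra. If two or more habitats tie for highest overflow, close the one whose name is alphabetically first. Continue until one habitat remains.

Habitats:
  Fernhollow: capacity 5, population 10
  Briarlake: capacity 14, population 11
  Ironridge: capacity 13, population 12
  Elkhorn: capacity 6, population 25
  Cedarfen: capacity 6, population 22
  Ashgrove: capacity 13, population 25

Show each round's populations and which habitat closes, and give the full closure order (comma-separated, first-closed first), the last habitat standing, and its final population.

Closure order: Elkhorn, Cedarfen, Ashgrove, Fernhollow, Briarlake
Last habitat: Ironridge with 105 animals

Round 1: Ashgrove=25 Briarlake=11 Cedarfen=22 Elkhorn=25 Fernhollow=10 Ironridge=12 → close Elkhorn (overflow 19)
  25÷5 = 5 each, +1 to first 0
Round 2: Ashgrove=30 Briarlake=16 Cedarfen=27 Fernhollow=15 Ironridge=17 → close Cedarfen (overflow 21)
  27÷4 = 6 each, +1 to first 3
Round 3: Ashgrove=37 Briarlake=23 Fernhollow=22 Ironridge=23 → close Ashgrove (overflow 24)
  37÷3 = 12 each, +1 to first 1
Round 4: Briarlake=36 Fernhollow=34 Ironridge=35 → close Fernhollow (overflow 29)
  34÷2 = 17 each, +1 to first 0
Round 5: Briarlake=53 Ironridge=52 → close Briarlake (overflow 39)
  53÷1 = 53 each, +1 to first 0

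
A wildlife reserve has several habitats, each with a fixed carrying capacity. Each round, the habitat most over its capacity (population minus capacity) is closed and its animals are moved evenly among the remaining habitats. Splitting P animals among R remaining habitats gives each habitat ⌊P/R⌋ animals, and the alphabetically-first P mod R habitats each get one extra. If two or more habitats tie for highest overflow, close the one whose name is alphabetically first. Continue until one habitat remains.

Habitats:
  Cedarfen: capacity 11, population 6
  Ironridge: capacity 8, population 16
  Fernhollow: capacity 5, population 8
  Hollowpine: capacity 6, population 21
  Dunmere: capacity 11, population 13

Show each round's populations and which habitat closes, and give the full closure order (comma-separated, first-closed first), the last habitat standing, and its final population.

Closure order: Hollowpine, Ironridge, Fernhollow, Dunmere
Last habitat: Cedarfen with 64 animals

Round 1: Cedarfen=6 Dunmere=13 Fernhollow=8 Hollowpine=21 Ironridge=16 → close Hollowpine (overflow 15)
  21÷4 = 5 each, +1 to first 1
Round 2: Cedarfen=12 Dunmere=18 Fernhollow=13 Ironridge=21 → close Ironridge (overflow 13)
  21÷3 = 7 each, +1 to first 0
Round 3: Cedarfen=19 Dunmere=25 Fernhollow=20 → close Fernhollow (overflow 15)
  20÷2 = 10 each, +1 to first 0
Round 4: Cedarfen=29 Dunmere=35 → close Dunmere (overflow 24)
  35÷1 = 35 each, +1 to first 0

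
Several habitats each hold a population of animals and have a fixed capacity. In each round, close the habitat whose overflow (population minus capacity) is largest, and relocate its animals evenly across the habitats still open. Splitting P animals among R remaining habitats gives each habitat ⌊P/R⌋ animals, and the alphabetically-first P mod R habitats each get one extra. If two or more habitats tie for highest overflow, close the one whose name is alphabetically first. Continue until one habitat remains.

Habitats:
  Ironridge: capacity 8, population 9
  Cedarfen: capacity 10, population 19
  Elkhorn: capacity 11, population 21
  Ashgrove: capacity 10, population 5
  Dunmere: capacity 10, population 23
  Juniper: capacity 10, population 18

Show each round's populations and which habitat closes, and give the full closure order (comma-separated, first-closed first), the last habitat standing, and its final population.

Round 1: Ashgrove=5 Cedarfen=19 Dunmere=23 Elkhorn=21 Ironridge=9 Juniper=18 → close Dunmere (overflow 13)
  23÷5 = 4 each, +1 to first 3
Round 2: Ashgrove=10 Cedarfen=24 Elkhorn=26 Ironridge=13 Juniper=22 → close Elkhorn (overflow 15)
  26÷4 = 6 each, +1 to first 2
Round 3: Ashgrove=17 Cedarfen=31 Ironridge=19 Juniper=28 → close Cedarfen (overflow 21)
  31÷3 = 10 each, +1 to first 1
Round 4: Ashgrove=28 Ironridge=29 Juniper=38 → close Juniper (overflow 28)
  38÷2 = 19 each, +1 to first 0
Round 5: Ashgrove=47 Ironridge=48 → close Ironridge (overflow 40)
  48÷1 = 48 each, +1 to first 0

Closure order: Dunmere, Elkhorn, Cedarfen, Juniper, Ironridge
Last habitat: Ashgrove with 95 animals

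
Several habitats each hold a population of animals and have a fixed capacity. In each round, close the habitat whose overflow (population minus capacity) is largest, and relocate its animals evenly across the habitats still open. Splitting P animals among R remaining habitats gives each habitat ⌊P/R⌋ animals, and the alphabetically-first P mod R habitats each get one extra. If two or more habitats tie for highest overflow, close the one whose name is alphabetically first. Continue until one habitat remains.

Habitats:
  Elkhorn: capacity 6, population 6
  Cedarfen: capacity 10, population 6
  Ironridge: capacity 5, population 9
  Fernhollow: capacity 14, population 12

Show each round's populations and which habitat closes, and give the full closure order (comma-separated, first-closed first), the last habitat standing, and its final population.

Closure order: Ironridge, Elkhorn, Fernhollow
Last habitat: Cedarfen with 33 animals

Round 1: Cedarfen=6 Elkhorn=6 Fernhollow=12 Ironridge=9 → close Ironridge (overflow 4)
  9÷3 = 3 each, +1 to first 0
Round 2: Cedarfen=9 Elkhorn=9 Fernhollow=15 → close Elkhorn (overflow 3)
  9÷2 = 4 each, +1 to first 1
Round 3: Cedarfen=14 Fernhollow=19 → close Fernhollow (overflow 5)
  19÷1 = 19 each, +1 to first 0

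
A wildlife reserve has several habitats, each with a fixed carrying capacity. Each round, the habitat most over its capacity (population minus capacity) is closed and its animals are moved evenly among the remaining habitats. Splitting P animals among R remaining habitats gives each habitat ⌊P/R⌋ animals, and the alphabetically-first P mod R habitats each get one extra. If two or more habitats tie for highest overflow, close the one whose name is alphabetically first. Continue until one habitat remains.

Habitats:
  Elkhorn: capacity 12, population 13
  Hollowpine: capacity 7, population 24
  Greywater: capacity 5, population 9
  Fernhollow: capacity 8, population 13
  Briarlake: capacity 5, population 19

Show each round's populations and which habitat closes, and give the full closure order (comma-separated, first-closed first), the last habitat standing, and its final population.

Round 1: Briarlake=19 Elkhorn=13 Fernhollow=13 Greywater=9 Hollowpine=24 → close Hollowpine (overflow 17)
  24÷4 = 6 each, +1 to first 0
Round 2: Briarlake=25 Elkhorn=19 Fernhollow=19 Greywater=15 → close Briarlake (overflow 20)
  25÷3 = 8 each, +1 to first 1
Round 3: Elkhorn=28 Fernhollow=27 Greywater=23 → close Fernhollow (overflow 19)
  27÷2 = 13 each, +1 to first 1
Round 4: Elkhorn=42 Greywater=36 → close Greywater (overflow 31)
  36÷1 = 36 each, +1 to first 0

Closure order: Hollowpine, Briarlake, Fernhollow, Greywater
Last habitat: Elkhorn with 78 animals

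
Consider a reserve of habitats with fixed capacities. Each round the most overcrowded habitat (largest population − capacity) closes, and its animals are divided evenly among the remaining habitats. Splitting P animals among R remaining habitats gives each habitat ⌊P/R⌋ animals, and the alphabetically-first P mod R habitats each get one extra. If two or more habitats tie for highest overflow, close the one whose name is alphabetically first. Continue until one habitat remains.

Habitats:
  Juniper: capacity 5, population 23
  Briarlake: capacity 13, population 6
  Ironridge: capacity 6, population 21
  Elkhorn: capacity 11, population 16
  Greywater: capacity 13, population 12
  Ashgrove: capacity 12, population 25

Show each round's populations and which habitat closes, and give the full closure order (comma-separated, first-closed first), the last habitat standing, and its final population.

Round 1: Ashgrove=25 Briarlake=6 Elkhorn=16 Greywater=12 Ironridge=21 Juniper=23 → close Juniper (overflow 18)
  23÷5 = 4 each, +1 to first 3
Round 2: Ashgrove=30 Briarlake=11 Elkhorn=21 Greywater=16 Ironridge=25 → close Ironridge (overflow 19)
  25÷4 = 6 each, +1 to first 1
Round 3: Ashgrove=37 Briarlake=17 Elkhorn=27 Greywater=22 → close Ashgrove (overflow 25)
  37÷3 = 12 each, +1 to first 1
Round 4: Briarlake=30 Elkhorn=39 Greywater=34 → close Elkhorn (overflow 28)
  39÷2 = 19 each, +1 to first 1
Round 5: Briarlake=50 Greywater=53 → close Greywater (overflow 40)
  53÷1 = 53 each, +1 to first 0

Closure order: Juniper, Ironridge, Ashgrove, Elkhorn, Greywater
Last habitat: Briarlake with 103 animals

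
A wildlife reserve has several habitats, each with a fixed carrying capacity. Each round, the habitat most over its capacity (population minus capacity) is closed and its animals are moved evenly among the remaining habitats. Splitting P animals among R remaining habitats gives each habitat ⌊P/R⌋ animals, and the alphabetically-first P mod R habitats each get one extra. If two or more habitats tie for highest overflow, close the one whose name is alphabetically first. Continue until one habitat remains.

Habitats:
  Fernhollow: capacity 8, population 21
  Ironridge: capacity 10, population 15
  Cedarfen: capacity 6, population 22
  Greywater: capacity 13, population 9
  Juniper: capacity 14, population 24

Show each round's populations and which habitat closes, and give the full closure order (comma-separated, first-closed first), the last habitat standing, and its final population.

Closure order: Cedarfen, Fernhollow, Juniper, Ironridge
Last habitat: Greywater with 91 animals

Round 1: Cedarfen=22 Fernhollow=21 Greywater=9 Ironridge=15 Juniper=24 → close Cedarfen (overflow 16)
  22÷4 = 5 each, +1 to first 2
Round 2: Fernhollow=27 Greywater=15 Ironridge=20 Juniper=29 → close Fernhollow (overflow 19)
  27÷3 = 9 each, +1 to first 0
Round 3: Greywater=24 Ironridge=29 Juniper=38 → close Juniper (overflow 24)
  38÷2 = 19 each, +1 to first 0
Round 4: Greywater=43 Ironridge=48 → close Ironridge (overflow 38)
  48÷1 = 48 each, +1 to first 0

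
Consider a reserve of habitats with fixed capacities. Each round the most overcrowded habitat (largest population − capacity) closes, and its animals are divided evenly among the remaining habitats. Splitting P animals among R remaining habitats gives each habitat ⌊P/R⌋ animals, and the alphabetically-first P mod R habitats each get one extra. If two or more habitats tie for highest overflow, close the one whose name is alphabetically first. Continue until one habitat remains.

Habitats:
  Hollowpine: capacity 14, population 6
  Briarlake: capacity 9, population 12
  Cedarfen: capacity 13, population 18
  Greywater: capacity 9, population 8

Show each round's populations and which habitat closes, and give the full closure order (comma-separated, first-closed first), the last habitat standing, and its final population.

Round 1: Briarlake=12 Cedarfen=18 Greywater=8 Hollowpine=6 → close Cedarfen (overflow 5)
  18÷3 = 6 each, +1 to first 0
Round 2: Briarlake=18 Greywater=14 Hollowpine=12 → close Briarlake (overflow 9)
  18÷2 = 9 each, +1 to first 0
Round 3: Greywater=23 Hollowpine=21 → close Greywater (overflow 14)
  23÷1 = 23 each, +1 to first 0

Closure order: Cedarfen, Briarlake, Greywater
Last habitat: Hollowpine with 44 animals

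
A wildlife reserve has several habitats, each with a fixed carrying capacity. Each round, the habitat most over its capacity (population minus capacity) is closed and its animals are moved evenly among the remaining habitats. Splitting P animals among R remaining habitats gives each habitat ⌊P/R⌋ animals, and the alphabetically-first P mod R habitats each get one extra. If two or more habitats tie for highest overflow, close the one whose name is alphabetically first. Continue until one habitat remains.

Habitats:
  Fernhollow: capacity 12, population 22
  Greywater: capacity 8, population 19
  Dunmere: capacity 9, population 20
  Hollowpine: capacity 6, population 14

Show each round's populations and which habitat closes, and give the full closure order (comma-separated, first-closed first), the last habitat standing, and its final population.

Closure order: Dunmere, Greywater, Fernhollow
Last habitat: Hollowpine with 75 animals

Round 1: Dunmere=20 Fernhollow=22 Greywater=19 Hollowpine=14 → close Dunmere (overflow 11)
  20÷3 = 6 each, +1 to first 2
Round 2: Fernhollow=29 Greywater=26 Hollowpine=20 → close Greywater (overflow 18)
  26÷2 = 13 each, +1 to first 0
Round 3: Fernhollow=42 Hollowpine=33 → close Fernhollow (overflow 30)
  42÷1 = 42 each, +1 to first 0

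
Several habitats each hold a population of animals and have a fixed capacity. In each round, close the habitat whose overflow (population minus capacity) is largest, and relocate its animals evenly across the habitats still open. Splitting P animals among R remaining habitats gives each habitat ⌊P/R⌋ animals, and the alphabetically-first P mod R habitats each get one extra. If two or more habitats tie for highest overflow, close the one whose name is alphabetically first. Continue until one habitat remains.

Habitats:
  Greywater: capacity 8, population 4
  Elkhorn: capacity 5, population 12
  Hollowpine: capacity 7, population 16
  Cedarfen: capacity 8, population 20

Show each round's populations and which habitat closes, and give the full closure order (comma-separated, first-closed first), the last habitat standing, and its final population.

Closure order: Cedarfen, Hollowpine, Elkhorn
Last habitat: Greywater with 52 animals

Round 1: Cedarfen=20 Elkhorn=12 Greywater=4 Hollowpine=16 → close Cedarfen (overflow 12)
  20÷3 = 6 each, +1 to first 2
Round 2: Elkhorn=19 Greywater=11 Hollowpine=22 → close Hollowpine (overflow 15)
  22÷2 = 11 each, +1 to first 0
Round 3: Elkhorn=30 Greywater=22 → close Elkhorn (overflow 25)
  30÷1 = 30 each, +1 to first 0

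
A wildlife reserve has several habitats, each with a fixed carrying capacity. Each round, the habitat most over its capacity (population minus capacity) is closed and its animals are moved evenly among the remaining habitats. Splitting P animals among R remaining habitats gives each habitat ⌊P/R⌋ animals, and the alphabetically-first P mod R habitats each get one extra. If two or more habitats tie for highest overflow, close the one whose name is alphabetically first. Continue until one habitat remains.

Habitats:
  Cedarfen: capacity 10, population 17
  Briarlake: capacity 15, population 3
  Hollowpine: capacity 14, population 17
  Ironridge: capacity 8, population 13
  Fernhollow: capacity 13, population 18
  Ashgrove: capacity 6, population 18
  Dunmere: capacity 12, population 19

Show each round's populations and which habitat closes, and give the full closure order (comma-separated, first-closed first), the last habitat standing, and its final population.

Closure order: Ashgrove, Cedarfen, Dunmere, Fernhollow, Ironridge, Hollowpine
Last habitat: Briarlake with 105 animals

Round 1: Ashgrove=18 Briarlake=3 Cedarfen=17 Dunmere=19 Fernhollow=18 Hollowpine=17 Ironridge=13 → close Ashgrove (overflow 12)
  18÷6 = 3 each, +1 to first 0
Round 2: Briarlake=6 Cedarfen=20 Dunmere=22 Fernhollow=21 Hollowpine=20 Ironridge=16 → close Cedarfen (overflow 10)
  20÷5 = 4 each, +1 to first 0
Round 3: Briarlake=10 Dunmere=26 Fernhollow=25 Hollowpine=24 Ironridge=20 → close Dunmere (overflow 14)
  26÷4 = 6 each, +1 to first 2
Round 4: Briarlake=17 Fernhollow=32 Hollowpine=30 Ironridge=26 → close Fernhollow (overflow 19)
  32÷3 = 10 each, +1 to first 2
Round 5: Briarlake=28 Hollowpine=41 Ironridge=36 → close Ironridge (overflow 28)
  36÷2 = 18 each, +1 to first 0
Round 6: Briarlake=46 Hollowpine=59 → close Hollowpine (overflow 45)
  59÷1 = 59 each, +1 to first 0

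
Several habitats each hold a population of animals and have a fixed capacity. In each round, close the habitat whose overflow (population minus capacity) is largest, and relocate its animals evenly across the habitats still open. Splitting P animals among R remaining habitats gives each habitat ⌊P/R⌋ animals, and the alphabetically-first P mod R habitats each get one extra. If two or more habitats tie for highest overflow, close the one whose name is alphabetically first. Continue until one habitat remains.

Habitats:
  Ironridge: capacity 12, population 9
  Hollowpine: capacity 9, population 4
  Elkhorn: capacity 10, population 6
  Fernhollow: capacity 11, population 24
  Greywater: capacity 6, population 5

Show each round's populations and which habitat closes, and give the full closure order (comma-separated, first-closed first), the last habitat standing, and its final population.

Round 1: Elkhorn=6 Fernhollow=24 Greywater=5 Hollowpine=4 Ironridge=9 → close Fernhollow (overflow 13)
  24÷4 = 6 each, +1 to first 0
Round 2: Elkhorn=12 Greywater=11 Hollowpine=10 Ironridge=15 → close Greywater (overflow 5)
  11÷3 = 3 each, +1 to first 2
Round 3: Elkhorn=16 Hollowpine=14 Ironridge=18 → close Elkhorn (overflow 6)
  16÷2 = 8 each, +1 to first 0
Round 4: Hollowpine=22 Ironridge=26 → close Ironridge (overflow 14)
  26÷1 = 26 each, +1 to first 0

Closure order: Fernhollow, Greywater, Elkhorn, Ironridge
Last habitat: Hollowpine with 48 animals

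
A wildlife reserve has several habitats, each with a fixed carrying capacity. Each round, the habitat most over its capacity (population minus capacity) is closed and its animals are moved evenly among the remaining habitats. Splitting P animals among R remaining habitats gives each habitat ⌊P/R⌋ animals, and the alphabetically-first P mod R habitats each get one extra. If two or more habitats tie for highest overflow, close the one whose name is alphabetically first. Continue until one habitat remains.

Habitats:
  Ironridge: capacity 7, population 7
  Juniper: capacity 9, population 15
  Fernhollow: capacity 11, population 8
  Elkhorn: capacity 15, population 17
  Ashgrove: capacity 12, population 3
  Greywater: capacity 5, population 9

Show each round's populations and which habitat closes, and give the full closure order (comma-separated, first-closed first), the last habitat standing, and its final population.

Round 1: Ashgrove=3 Elkhorn=17 Fernhollow=8 Greywater=9 Ironridge=7 Juniper=15 → close Juniper (overflow 6)
  15÷5 = 3 each, +1 to first 0
Round 2: Ashgrove=6 Elkhorn=20 Fernhollow=11 Greywater=12 Ironridge=10 → close Greywater (overflow 7)
  12÷4 = 3 each, +1 to first 0
Round 3: Ashgrove=9 Elkhorn=23 Fernhollow=14 Ironridge=13 → close Elkhorn (overflow 8)
  23÷3 = 7 each, +1 to first 2
Round 4: Ashgrove=17 Fernhollow=22 Ironridge=20 → close Ironridge (overflow 13)
  20÷2 = 10 each, +1 to first 0
Round 5: Ashgrove=27 Fernhollow=32 → close Fernhollow (overflow 21)
  32÷1 = 32 each, +1 to first 0

Closure order: Juniper, Greywater, Elkhorn, Ironridge, Fernhollow
Last habitat: Ashgrove with 59 animals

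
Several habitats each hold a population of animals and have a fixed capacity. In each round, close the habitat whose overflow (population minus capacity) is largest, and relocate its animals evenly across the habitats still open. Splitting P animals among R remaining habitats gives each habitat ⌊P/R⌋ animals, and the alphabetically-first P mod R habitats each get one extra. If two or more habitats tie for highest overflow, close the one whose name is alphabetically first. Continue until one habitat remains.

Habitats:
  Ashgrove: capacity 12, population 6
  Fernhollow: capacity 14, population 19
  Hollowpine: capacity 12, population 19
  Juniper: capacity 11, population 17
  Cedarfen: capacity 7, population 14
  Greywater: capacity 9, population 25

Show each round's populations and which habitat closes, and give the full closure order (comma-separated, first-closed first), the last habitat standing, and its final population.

Round 1: Ashgrove=6 Cedarfen=14 Fernhollow=19 Greywater=25 Hollowpine=19 Juniper=17 → close Greywater (overflow 16)
  25÷5 = 5 each, +1 to first 0
Round 2: Ashgrove=11 Cedarfen=19 Fernhollow=24 Hollowpine=24 Juniper=22 → close Cedarfen (overflow 12)
  19÷4 = 4 each, +1 to first 3
Round 3: Ashgrove=16 Fernhollow=29 Hollowpine=29 Juniper=26 → close Hollowpine (overflow 17)
  29÷3 = 9 each, +1 to first 2
Round 4: Ashgrove=26 Fernhollow=39 Juniper=35 → close Fernhollow (overflow 25)
  39÷2 = 19 each, +1 to first 1
Round 5: Ashgrove=46 Juniper=54 → close Juniper (overflow 43)
  54÷1 = 54 each, +1 to first 0

Closure order: Greywater, Cedarfen, Hollowpine, Fernhollow, Juniper
Last habitat: Ashgrove with 100 animals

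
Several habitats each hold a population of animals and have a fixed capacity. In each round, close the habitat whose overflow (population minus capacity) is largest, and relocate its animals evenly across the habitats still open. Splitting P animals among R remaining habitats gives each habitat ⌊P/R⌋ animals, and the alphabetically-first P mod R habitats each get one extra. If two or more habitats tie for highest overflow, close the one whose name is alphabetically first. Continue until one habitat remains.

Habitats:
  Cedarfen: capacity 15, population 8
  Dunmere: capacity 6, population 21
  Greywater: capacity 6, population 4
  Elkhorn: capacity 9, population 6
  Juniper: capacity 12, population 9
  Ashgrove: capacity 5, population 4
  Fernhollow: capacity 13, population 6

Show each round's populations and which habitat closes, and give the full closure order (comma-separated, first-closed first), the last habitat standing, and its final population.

Round 1: Ashgrove=4 Cedarfen=8 Dunmere=21 Elkhorn=6 Fernhollow=6 Greywater=4 Juniper=9 → close Dunmere (overflow 15)
  21÷6 = 3 each, +1 to first 3
Round 2: Ashgrove=8 Cedarfen=12 Elkhorn=10 Fernhollow=9 Greywater=7 Juniper=12 → close Ashgrove (overflow 3)
  8÷5 = 1 each, +1 to first 3
Round 3: Cedarfen=14 Elkhorn=12 Fernhollow=11 Greywater=8 Juniper=13 → close Elkhorn (overflow 3)
  12÷4 = 3 each, +1 to first 0
Round 4: Cedarfen=17 Fernhollow=14 Greywater=11 Juniper=16 → close Greywater (overflow 5)
  11÷3 = 3 each, +1 to first 2
Round 5: Cedarfen=21 Fernhollow=18 Juniper=19 → close Juniper (overflow 7)
  19÷2 = 9 each, +1 to first 1
Round 6: Cedarfen=31 Fernhollow=27 → close Cedarfen (overflow 16)
  31÷1 = 31 each, +1 to first 0

Closure order: Dunmere, Ashgrove, Elkhorn, Greywater, Juniper, Cedarfen
Last habitat: Fernhollow with 58 animals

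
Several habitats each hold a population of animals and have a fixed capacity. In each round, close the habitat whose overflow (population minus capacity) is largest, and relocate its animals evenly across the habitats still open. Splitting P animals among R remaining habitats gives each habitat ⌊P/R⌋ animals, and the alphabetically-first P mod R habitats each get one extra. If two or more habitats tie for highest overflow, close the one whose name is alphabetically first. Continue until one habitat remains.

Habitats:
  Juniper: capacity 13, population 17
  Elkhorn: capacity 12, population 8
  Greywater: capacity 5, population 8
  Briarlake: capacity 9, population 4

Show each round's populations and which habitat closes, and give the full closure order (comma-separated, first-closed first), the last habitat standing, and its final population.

Round 1: Briarlake=4 Elkhorn=8 Greywater=8 Juniper=17 → close Juniper (overflow 4)
  17÷3 = 5 each, +1 to first 2
Round 2: Briarlake=10 Elkhorn=14 Greywater=13 → close Greywater (overflow 8)
  13÷2 = 6 each, +1 to first 1
Round 3: Briarlake=17 Elkhorn=20 → close Briarlake (overflow 8)
  17÷1 = 17 each, +1 to first 0

Closure order: Juniper, Greywater, Briarlake
Last habitat: Elkhorn with 37 animals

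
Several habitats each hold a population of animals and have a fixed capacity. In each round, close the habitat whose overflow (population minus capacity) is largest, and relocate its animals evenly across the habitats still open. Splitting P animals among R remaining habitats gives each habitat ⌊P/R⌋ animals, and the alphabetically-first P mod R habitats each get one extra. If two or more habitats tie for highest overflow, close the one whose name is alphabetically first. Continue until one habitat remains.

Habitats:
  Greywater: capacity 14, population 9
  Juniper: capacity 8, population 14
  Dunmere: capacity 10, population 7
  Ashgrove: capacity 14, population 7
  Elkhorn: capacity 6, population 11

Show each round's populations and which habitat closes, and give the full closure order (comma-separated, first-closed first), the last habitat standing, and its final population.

Round 1: Ashgrove=7 Dunmere=7 Elkhorn=11 Greywater=9 Juniper=14 → close Juniper (overflow 6)
  14÷4 = 3 each, +1 to first 2
Round 2: Ashgrove=11 Dunmere=11 Elkhorn=14 Greywater=12 → close Elkhorn (overflow 8)
  14÷3 = 4 each, +1 to first 2
Round 3: Ashgrove=16 Dunmere=16 Greywater=16 → close Dunmere (overflow 6)
  16÷2 = 8 each, +1 to first 0
Round 4: Ashgrove=24 Greywater=24 → close Ashgrove (overflow 10)
  24÷1 = 24 each, +1 to first 0

Closure order: Juniper, Elkhorn, Dunmere, Ashgrove
Last habitat: Greywater with 48 animals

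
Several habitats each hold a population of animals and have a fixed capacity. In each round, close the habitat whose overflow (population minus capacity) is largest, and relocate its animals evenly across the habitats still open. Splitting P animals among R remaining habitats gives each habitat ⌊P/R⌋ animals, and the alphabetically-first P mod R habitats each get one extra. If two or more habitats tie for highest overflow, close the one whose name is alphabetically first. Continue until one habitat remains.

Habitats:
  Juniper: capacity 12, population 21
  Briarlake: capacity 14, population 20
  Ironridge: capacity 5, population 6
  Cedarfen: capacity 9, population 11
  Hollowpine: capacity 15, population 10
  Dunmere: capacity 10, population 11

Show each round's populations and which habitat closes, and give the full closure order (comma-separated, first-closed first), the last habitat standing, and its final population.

Closure order: Juniper, Briarlake, Cedarfen, Dunmere, Ironridge
Last habitat: Hollowpine with 79 animals

Round 1: Briarlake=20 Cedarfen=11 Dunmere=11 Hollowpine=10 Ironridge=6 Juniper=21 → close Juniper (overflow 9)
  21÷5 = 4 each, +1 to first 1
Round 2: Briarlake=25 Cedarfen=15 Dunmere=15 Hollowpine=14 Ironridge=10 → close Briarlake (overflow 11)
  25÷4 = 6 each, +1 to first 1
Round 3: Cedarfen=22 Dunmere=21 Hollowpine=20 Ironridge=16 → close Cedarfen (overflow 13)
  22÷3 = 7 each, +1 to first 1
Round 4: Dunmere=29 Hollowpine=27 Ironridge=23 → close Dunmere (overflow 19)
  29÷2 = 14 each, +1 to first 1
Round 5: Hollowpine=42 Ironridge=37 → close Ironridge (overflow 32)
  37÷1 = 37 each, +1 to first 0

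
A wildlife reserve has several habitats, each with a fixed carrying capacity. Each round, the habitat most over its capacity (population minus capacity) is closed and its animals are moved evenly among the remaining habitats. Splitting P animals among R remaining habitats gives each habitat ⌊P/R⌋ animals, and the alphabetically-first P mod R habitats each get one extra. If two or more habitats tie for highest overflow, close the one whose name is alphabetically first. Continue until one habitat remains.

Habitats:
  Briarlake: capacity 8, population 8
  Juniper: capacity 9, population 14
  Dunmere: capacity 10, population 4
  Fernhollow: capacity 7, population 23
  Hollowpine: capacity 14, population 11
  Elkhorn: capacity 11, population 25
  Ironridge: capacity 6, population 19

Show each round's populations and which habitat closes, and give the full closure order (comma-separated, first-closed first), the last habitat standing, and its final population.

Closure order: Fernhollow, Elkhorn, Ironridge, Juniper, Briarlake, Hollowpine
Last habitat: Dunmere with 104 animals

Round 1: Briarlake=8 Dunmere=4 Elkhorn=25 Fernhollow=23 Hollowpine=11 Ironridge=19 Juniper=14 → close Fernhollow (overflow 16)
  23÷6 = 3 each, +1 to first 5
Round 2: Briarlake=12 Dunmere=8 Elkhorn=29 Hollowpine=15 Ironridge=23 Juniper=17 → close Elkhorn (overflow 18)
  29÷5 = 5 each, +1 to first 4
Round 3: Briarlake=18 Dunmere=14 Hollowpine=21 Ironridge=29 Juniper=22 → close Ironridge (overflow 23)
  29÷4 = 7 each, +1 to first 1
Round 4: Briarlake=26 Dunmere=21 Hollowpine=28 Juniper=29 → close Juniper (overflow 20)
  29÷3 = 9 each, +1 to first 2
Round 5: Briarlake=36 Dunmere=31 Hollowpine=37 → close Briarlake (overflow 28)
  36÷2 = 18 each, +1 to first 0
Round 6: Dunmere=49 Hollowpine=55 → close Hollowpine (overflow 41)
  55÷1 = 55 each, +1 to first 0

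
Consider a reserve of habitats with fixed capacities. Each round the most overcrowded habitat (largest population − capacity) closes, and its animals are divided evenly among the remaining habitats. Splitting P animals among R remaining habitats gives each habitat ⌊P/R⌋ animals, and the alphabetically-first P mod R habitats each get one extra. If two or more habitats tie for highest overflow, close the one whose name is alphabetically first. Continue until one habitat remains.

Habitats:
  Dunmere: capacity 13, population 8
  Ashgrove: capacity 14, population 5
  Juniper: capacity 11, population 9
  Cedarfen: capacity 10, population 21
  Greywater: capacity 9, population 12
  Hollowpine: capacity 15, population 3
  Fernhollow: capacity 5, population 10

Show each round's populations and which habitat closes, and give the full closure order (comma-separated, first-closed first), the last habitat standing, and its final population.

Round 1: Ashgrove=5 Cedarfen=21 Dunmere=8 Fernhollow=10 Greywater=12 Hollowpine=3 Juniper=9 → close Cedarfen (overflow 11)
  21÷6 = 3 each, +1 to first 3
Round 2: Ashgrove=9 Dunmere=12 Fernhollow=14 Greywater=15 Hollowpine=6 Juniper=12 → close Fernhollow (overflow 9)
  14÷5 = 2 each, +1 to first 4
Round 3: Ashgrove=12 Dunmere=15 Greywater=18 Hollowpine=9 Juniper=14 → close Greywater (overflow 9)
  18÷4 = 4 each, +1 to first 2
Round 4: Ashgrove=17 Dunmere=20 Hollowpine=13 Juniper=18 → close Dunmere (overflow 7)
  20÷3 = 6 each, +1 to first 2
Round 5: Ashgrove=24 Hollowpine=20 Juniper=24 → close Juniper (overflow 13)
  24÷2 = 12 each, +1 to first 0
Round 6: Ashgrove=36 Hollowpine=32 → close Ashgrove (overflow 22)
  36÷1 = 36 each, +1 to first 0

Closure order: Cedarfen, Fernhollow, Greywater, Dunmere, Juniper, Ashgrove
Last habitat: Hollowpine with 68 animals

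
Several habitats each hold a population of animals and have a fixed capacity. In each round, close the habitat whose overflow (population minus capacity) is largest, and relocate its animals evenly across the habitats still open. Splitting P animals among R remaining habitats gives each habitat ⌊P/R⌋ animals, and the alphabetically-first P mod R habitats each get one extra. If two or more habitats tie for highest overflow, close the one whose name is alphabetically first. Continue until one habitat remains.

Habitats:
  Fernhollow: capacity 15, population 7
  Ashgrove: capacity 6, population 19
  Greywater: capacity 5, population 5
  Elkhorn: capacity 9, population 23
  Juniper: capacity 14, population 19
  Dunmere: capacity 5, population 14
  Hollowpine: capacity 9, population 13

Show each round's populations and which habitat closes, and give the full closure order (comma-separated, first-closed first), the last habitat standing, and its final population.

Closure order: Elkhorn, Ashgrove, Dunmere, Hollowpine, Juniper, Greywater
Last habitat: Fernhollow with 100 animals

Round 1: Ashgrove=19 Dunmere=14 Elkhorn=23 Fernhollow=7 Greywater=5 Hollowpine=13 Juniper=19 → close Elkhorn (overflow 14)
  23÷6 = 3 each, +1 to first 5
Round 2: Ashgrove=23 Dunmere=18 Fernhollow=11 Greywater=9 Hollowpine=17 Juniper=22 → close Ashgrove (overflow 17)
  23÷5 = 4 each, +1 to first 3
Round 3: Dunmere=23 Fernhollow=16 Greywater=14 Hollowpine=21 Juniper=26 → close Dunmere (overflow 18)
  23÷4 = 5 each, +1 to first 3
Round 4: Fernhollow=22 Greywater=20 Hollowpine=27 Juniper=31 → close Hollowpine (overflow 18)
  27÷3 = 9 each, +1 to first 0
Round 5: Fernhollow=31 Greywater=29 Juniper=40 → close Juniper (overflow 26)
  40÷2 = 20 each, +1 to first 0
Round 6: Fernhollow=51 Greywater=49 → close Greywater (overflow 44)
  49÷1 = 49 each, +1 to first 0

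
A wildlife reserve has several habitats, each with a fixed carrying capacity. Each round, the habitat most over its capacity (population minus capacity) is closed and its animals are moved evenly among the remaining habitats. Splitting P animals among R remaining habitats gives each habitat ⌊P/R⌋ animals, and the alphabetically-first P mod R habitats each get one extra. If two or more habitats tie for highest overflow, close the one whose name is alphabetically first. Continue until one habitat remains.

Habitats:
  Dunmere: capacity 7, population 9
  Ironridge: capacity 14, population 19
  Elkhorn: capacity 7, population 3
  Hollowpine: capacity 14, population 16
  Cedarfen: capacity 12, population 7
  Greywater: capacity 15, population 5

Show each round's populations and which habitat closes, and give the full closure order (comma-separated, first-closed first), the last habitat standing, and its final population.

Closure order: Ironridge, Dunmere, Hollowpine, Cedarfen, Elkhorn
Last habitat: Greywater with 59 animals

Round 1: Cedarfen=7 Dunmere=9 Elkhorn=3 Greywater=5 Hollowpine=16 Ironridge=19 → close Ironridge (overflow 5)
  19÷5 = 3 each, +1 to first 4
Round 2: Cedarfen=11 Dunmere=13 Elkhorn=7 Greywater=9 Hollowpine=19 → close Dunmere (overflow 6)
  13÷4 = 3 each, +1 to first 1
Round 3: Cedarfen=15 Elkhorn=10 Greywater=12 Hollowpine=22 → close Hollowpine (overflow 8)
  22÷3 = 7 each, +1 to first 1
Round 4: Cedarfen=23 Elkhorn=17 Greywater=19 → close Cedarfen (overflow 11)
  23÷2 = 11 each, +1 to first 1
Round 5: Elkhorn=29 Greywater=30 → close Elkhorn (overflow 22)
  29÷1 = 29 each, +1 to first 0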